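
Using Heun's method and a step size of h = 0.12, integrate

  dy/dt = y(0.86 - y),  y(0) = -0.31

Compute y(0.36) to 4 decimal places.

-0.4850

Heun: k1 = f(t_n, y_n); k2 = f(t_n + h, y_n + h·k1); y_{n+1} = y_n + (h/2)·(k1 + k2).
t=0.000000, y=-0.310000:
  k1 = f(0.000000, -0.310000) = -0.362700
  k2 = f(0.120000, -0.353524) = -0.429010
  y ← -0.310000 + (0.12/2)·(-0.362700 + (-0.429010)) = -0.357503
t=0.120000, y=-0.357503:
  k1 = f(0.120000, -0.357503) = -0.435260
  k2 = f(0.240000, -0.409734) = -0.520253
  y ← -0.357503 + (0.12/2)·(-0.435260 + (-0.520253)) = -0.414833
t=0.240000, y=-0.414833:
  k1 = f(0.240000, -0.414833) = -0.528843
  k2 = f(0.360000, -0.478295) = -0.640099
  y ← -0.414833 + (0.12/2)·(-0.528843 + (-0.640099)) = -0.484970
y(0.36) ≈ -0.4850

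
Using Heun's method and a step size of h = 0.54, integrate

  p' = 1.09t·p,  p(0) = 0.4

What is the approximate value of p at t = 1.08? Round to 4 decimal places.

0.7314

Heun: k1 = f(t_n, p_n); k2 = f(t_n + h, p_n + h·k1); p_{n+1} = p_n + (h/2)·(k1 + k2).
t=0.000000, p=0.400000:
  k1 = f(0.000000, 0.400000) = 0.000000
  k2 = f(0.540000, 0.400000) = 0.235440
  p ← 0.400000 + (0.54/2)·(0.000000 + 0.235440) = 0.463569
t=0.540000, p=0.463569:
  k1 = f(0.540000, 0.463569) = 0.272857
  k2 = f(1.080000, 0.610911) = 0.719165
  p ← 0.463569 + (0.54/2)·(0.272857 + 0.719165) = 0.731415
p(1.08) ≈ 0.7314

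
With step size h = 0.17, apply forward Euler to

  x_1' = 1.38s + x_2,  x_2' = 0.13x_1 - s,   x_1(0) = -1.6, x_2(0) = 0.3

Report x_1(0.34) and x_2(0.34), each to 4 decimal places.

-1.4641, 0.2015

Euler on (x_1,x_2): x_1_{n+1} = x_1_n + h·x_1', x_2_{n+1} = x_2_n + h·x_2'.
0.000000: (-1.600000, 0.300000); f=(0.300000, -0.208000) → (-1.549000, 0.264640)
0.170000: (-1.549000, 0.264640); f=(0.499240, -0.371370) → (-1.464129, 0.201507)
(x_1(0.34), x_2(0.34)) ≈ (-1.4641, 0.2015)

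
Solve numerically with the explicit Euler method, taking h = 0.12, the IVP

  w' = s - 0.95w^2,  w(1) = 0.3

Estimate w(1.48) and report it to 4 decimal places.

Euler: w_{n+1} = w_n + h·f(s_n, w_n).
s=1.000000, w=0.300000: f=0.914500 → w ← 0.300000 + 0.12·0.914500 = 0.409740
s=1.120000, w=0.409740: f=0.960507 → w ← 0.409740 + 0.12·0.960507 = 0.525001
s=1.240000, w=0.525001: f=0.978155 → w ← 0.525001 + 0.12·0.978155 = 0.642380
s=1.360000, w=0.642380: f=0.967981 → w ← 0.642380 + 0.12·0.967981 = 0.758537
w(1.48) ≈ 0.7585

0.7585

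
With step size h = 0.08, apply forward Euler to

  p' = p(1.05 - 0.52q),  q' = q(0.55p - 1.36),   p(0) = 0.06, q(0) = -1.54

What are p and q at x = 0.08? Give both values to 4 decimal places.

0.0689, -1.3765

Euler on (p,q): p_{n+1} = p_n + h·p', q_{n+1} = q_n + h·q'.
0.000000: (0.060000, -1.540000); f=(0.111048, 2.043580) → (0.068884, -1.376514)
(p(0.08), q(0.08)) ≈ (0.0689, -1.3765)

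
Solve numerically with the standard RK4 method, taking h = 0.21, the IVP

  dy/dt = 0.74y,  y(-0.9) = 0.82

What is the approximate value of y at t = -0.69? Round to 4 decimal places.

0.9579

RK4: k1 = f(t_n, y_n); k2 = f(t_n + h/2, y_n + (h/2)·k1); k3 = f(t_n + h/2, y_n + (h/2)·k2); k4 = f(t_n + h, y_n + h·k3); y_{n+1} = y_n + (h/6)·(k1 + 2k2 + 2k3 + k4).
t=-0.900000, y=0.820000:
  k1 = f(-0.900000, 0.820000) = 0.606800
  k2 = f(-0.795000, 0.883714) = 0.653948
  k3 = f(-0.795000, 0.888665) = 0.657612
  k4 = f(-0.690000, 0.958098) = 0.708993
  y ← 0.820000 + (0.21/6)·(k1 + 2k2 + 2k3 + k4) = 0.957862
y(-0.69) ≈ 0.9579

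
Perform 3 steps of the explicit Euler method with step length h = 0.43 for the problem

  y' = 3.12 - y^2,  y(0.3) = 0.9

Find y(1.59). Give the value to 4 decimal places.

Euler: y_{n+1} = y_n + h·f(x_n, y_n).
x=0.300000, y=0.900000: f=2.310000 → y ← 0.900000 + 0.43·2.310000 = 1.893300
x=0.730000, y=1.893300: f=-0.464585 → y ← 1.893300 + 0.43·(-0.464585) = 1.693528
x=1.160000, y=1.693528: f=0.251961 → y ← 1.693528 + 0.43·0.251961 = 1.801872
y(1.59) ≈ 1.8019

1.8019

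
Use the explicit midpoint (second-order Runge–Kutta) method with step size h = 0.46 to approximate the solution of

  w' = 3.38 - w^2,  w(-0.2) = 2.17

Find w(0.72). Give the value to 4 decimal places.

Midpoint: k1 = f(x_n, w_n); k2 = f(x_n + h/2, w_n + (h/2)·k1); w_{n+1} = w_n + h·k2.
x=-0.200000, w=2.170000:
  k1 = f(-0.200000, 2.170000) = -1.328900
  k2 = f(0.030000, 1.864353) = -0.095812
  w ← 2.170000 + 0.46·(-0.095812) = 2.125926
x=0.260000, w=2.125926:
  k1 = f(0.260000, 2.125926) = -1.139563
  k2 = f(0.490000, 1.863827) = -0.093851
  w ← 2.125926 + 0.46·(-0.093851) = 2.082755
w(0.72) ≈ 2.0828

2.0828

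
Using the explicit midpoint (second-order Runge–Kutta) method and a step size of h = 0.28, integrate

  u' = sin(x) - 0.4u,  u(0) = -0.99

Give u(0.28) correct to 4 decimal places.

Midpoint: k1 = f(x_n, u_n); k2 = f(x_n + h/2, u_n + (h/2)·k1); u_{n+1} = u_n + h·k2.
x=0.000000, u=-0.990000:
  k1 = f(0.000000, -0.990000) = 0.396000
  k2 = f(0.140000, -0.934560) = 0.513367
  u ← -0.990000 + 0.28·0.513367 = -0.846257
u(0.28) ≈ -0.8463

-0.8463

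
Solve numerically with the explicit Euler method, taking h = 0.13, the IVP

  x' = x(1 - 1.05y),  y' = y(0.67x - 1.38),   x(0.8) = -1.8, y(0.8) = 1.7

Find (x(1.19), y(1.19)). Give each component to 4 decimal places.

Euler on (x,y): x_{n+1} = x_n + h·x', y_{n+1} = y_n + h·y'.
0.800000: (-1.800000, 1.700000); f=(1.413000, -4.396200) → (-1.616310, 1.128494)
0.930000: (-1.616310, 1.128494); f=(0.298886, -2.779399) → (-1.577455, 0.767172)
1.060000: (-1.577455, 0.767172); f=(-0.306767, -1.869518) → (-1.617334, 0.524135)
(x(1.19), y(1.19)) ≈ (-1.6173, 0.5241)

-1.6173, 0.5241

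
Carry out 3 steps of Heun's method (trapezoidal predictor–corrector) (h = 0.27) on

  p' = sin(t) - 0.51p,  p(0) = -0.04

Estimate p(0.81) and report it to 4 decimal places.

Heun: k1 = f(t_n, p_n); k2 = f(t_n + h, p_n + h·k1); p_{n+1} = p_n + (h/2)·(k1 + k2).
t=0.000000, p=-0.040000:
  k1 = f(0.000000, -0.040000) = 0.020400
  k2 = f(0.270000, -0.034492) = 0.284322
  p ← -0.040000 + (0.27/2)·(0.020400 + 0.284322) = 0.001138
t=0.270000, p=0.001138:
  k1 = f(0.270000, 0.001138) = 0.266151
  k2 = f(0.540000, 0.072998) = 0.476907
  p ← 0.001138 + (0.27/2)·(0.266151 + 0.476907) = 0.101450
t=0.540000, p=0.101450:
  k1 = f(0.540000, 0.101450) = 0.462396
  k2 = f(0.810000, 0.226297) = 0.608876
  p ← 0.101450 + (0.27/2)·(0.462396 + 0.608876) = 0.246072
p(0.81) ≈ 0.2461

0.2461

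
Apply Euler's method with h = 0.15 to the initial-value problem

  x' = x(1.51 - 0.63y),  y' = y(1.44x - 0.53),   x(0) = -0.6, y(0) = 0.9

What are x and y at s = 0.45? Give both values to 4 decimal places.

Euler on (x,y): x_{n+1} = x_n + h·x', y_{n+1} = y_n + h·y'.
0.000000: (-0.600000, 0.900000); f=(-0.565800, -1.254600) → (-0.684870, 0.711810)
0.150000: (-0.684870, 0.711810); f=(-0.727030, -1.079255) → (-0.793925, 0.549922)
0.300000: (-0.793925, 0.549922); f=(-0.923770, -0.920157) → (-0.932490, 0.411898)
(x(0.45), y(0.45)) ≈ (-0.9325, 0.4119)

-0.9325, 0.4119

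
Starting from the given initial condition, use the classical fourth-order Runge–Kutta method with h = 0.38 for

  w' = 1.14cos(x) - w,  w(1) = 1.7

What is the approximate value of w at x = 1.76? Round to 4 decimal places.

0.8793

RK4: k1 = f(x_n, w_n); k2 = f(x_n + h/2, w_n + (h/2)·k1); k3 = f(x_n + h/2, w_n + (h/2)·k2); k4 = f(x_n + h, w_n + h·k3); w_{n+1} = w_n + (h/6)·(k1 + 2k2 + 2k3 + k4).
x=1.000000, w=1.700000:
  k1 = f(1.000000, 1.700000) = -1.084055
  k2 = f(1.190000, 1.494029) = -1.070337
  k3 = f(1.190000, 1.496636) = -1.072944
  k4 = f(1.380000, 1.292281) = -1.076091
  w ← 1.700000 + (0.38/6)·(k1 + 2k2 + 2k3 + k4) = 1.291708
x=1.380000, w=1.291708:
  k1 = f(1.380000, 1.291708) = -1.075518
  k2 = f(1.570000, 1.087360) = -1.086452
  k3 = f(1.570000, 1.085283) = -1.084375
  k4 = f(1.760000, 0.879646) = -1.094054
  w ← 1.291708 + (0.38/6)·(k1 + 2k2 + 2k3 + k4) = 0.879331
w(1.76) ≈ 0.8793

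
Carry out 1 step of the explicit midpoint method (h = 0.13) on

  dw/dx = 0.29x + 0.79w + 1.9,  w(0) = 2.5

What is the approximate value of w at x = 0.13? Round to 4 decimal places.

3.0321

Midpoint: k1 = f(x_n, w_n); k2 = f(x_n + h/2, w_n + (h/2)·k1); w_{n+1} = w_n + h·k2.
x=0.000000, w=2.500000:
  k1 = f(0.000000, 2.500000) = 3.875000
  k2 = f(0.065000, 2.751875) = 4.092831
  w ← 2.500000 + 0.13·4.092831 = 3.032068
w(0.13) ≈ 3.0321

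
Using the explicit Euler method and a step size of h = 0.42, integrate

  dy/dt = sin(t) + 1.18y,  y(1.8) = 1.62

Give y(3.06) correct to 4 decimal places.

7.0367

Euler: y_{n+1} = y_n + h·f(t_n, y_n).
t=1.800000, y=1.620000: f=2.885448 → y ← 1.620000 + 0.42·2.885448 = 2.831888
t=2.220000, y=2.831888: f=4.138193 → y ← 2.831888 + 0.42·4.138193 = 4.569929
t=2.640000, y=4.569929: f=5.873339 → y ← 4.569929 + 0.42·5.873339 = 7.036732
y(3.06) ≈ 7.0367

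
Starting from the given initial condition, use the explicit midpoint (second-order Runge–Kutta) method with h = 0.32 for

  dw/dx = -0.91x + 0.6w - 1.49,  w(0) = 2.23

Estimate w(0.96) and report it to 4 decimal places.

Midpoint: k1 = f(x_n, w_n); k2 = f(x_n + h/2, w_n + (h/2)·k1); w_{n+1} = w_n + h·k2.
x=0.000000, w=2.230000:
  k1 = f(0.000000, 2.230000) = -0.152000
  k2 = f(0.160000, 2.205680) = -0.312192
  w ← 2.230000 + 0.32·(-0.312192) = 2.130099
x=0.320000, w=2.130099:
  k1 = f(0.320000, 2.130099) = -0.503141
  k2 = f(0.480000, 2.049596) = -0.697042
  w ← 2.130099 + 0.32·(-0.697042) = 1.907045
x=0.640000, w=1.907045:
  k1 = f(0.640000, 1.907045) = -0.928173
  k2 = f(0.800000, 1.758537) = -1.162878
  w ← 1.907045 + 0.32·(-1.162878) = 1.534924
w(0.96) ≈ 1.5349

1.5349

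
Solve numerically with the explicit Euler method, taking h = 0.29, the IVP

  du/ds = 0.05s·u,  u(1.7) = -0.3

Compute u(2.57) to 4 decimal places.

-0.3267

Euler: u_{n+1} = u_n + h·f(s_n, u_n).
s=1.700000, u=-0.300000: f=-0.025500 → u ← -0.300000 + 0.29·(-0.025500) = -0.307395
s=1.990000, u=-0.307395: f=-0.030586 → u ← -0.307395 + 0.29·(-0.030586) = -0.316265
s=2.280000, u=-0.316265: f=-0.036054 → u ← -0.316265 + 0.29·(-0.036054) = -0.326721
u(2.57) ≈ -0.3267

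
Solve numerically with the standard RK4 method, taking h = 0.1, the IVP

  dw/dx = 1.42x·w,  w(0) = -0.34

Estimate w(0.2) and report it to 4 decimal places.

-0.3498

RK4: k1 = f(x_n, w_n); k2 = f(x_n + h/2, w_n + (h/2)·k1); k3 = f(x_n + h/2, w_n + (h/2)·k2); k4 = f(x_n + h, w_n + h·k3); w_{n+1} = w_n + (h/6)·(k1 + 2k2 + 2k3 + k4).
x=0.000000, w=-0.340000:
  k1 = f(0.000000, -0.340000) = 0.000000
  k2 = f(0.050000, -0.340000) = -0.024140
  k3 = f(0.050000, -0.341207) = -0.024226
  k4 = f(0.100000, -0.342423) = -0.048624
  w ← -0.340000 + (0.1/6)·(k1 + 2k2 + 2k3 + k4) = -0.342423
x=0.100000, w=-0.342423:
  k1 = f(0.100000, -0.342423) = -0.048624
  k2 = f(0.150000, -0.344854) = -0.073454
  k3 = f(0.150000, -0.346095) = -0.073718
  k4 = f(0.200000, -0.349794) = -0.099342
  w ← -0.342423 + (0.1/6)·(k1 + 2k2 + 2k3 + k4) = -0.349794
w(0.2) ≈ -0.3498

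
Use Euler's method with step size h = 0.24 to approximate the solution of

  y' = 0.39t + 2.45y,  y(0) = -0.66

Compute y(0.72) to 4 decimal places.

-2.5624

Euler: y_{n+1} = y_n + h·f(t_n, y_n).
t=0.000000, y=-0.660000: f=-1.617000 → y ← -0.660000 + 0.24·(-1.617000) = -1.048080
t=0.240000, y=-1.048080: f=-2.474196 → y ← -1.048080 + 0.24·(-2.474196) = -1.641887
t=0.480000, y=-1.641887: f=-3.835423 → y ← -1.641887 + 0.24·(-3.835423) = -2.562389
y(0.72) ≈ -2.5624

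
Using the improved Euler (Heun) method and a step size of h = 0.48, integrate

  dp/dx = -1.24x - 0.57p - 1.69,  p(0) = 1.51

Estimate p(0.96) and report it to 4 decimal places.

Heun: k1 = f(x_n, p_n); k2 = f(x_n + h, p_n + h·k1); p_{n+1} = p_n + (h/2)·(k1 + k2).
x=0.000000, p=1.510000:
  k1 = f(0.000000, 1.510000) = -2.550700
  k2 = f(0.480000, 0.285664) = -2.448028
  p ← 1.510000 + (0.48/2)·(-2.550700 + (-2.448028)) = 0.310305
x=0.480000, p=0.310305:
  k1 = f(0.480000, 0.310305) = -2.462074
  k2 = f(0.960000, -0.871490) = -2.383651
  p ← 0.310305 + (0.48/2)·(-2.462074 + (-2.383651)) = -0.852669
p(0.96) ≈ -0.8527

-0.8527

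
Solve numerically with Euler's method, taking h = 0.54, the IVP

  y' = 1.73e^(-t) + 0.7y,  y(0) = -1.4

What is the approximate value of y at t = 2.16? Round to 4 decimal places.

-0.9478

Euler: y_{n+1} = y_n + h·f(t_n, y_n).
t=0.000000, y=-1.400000: f=0.750000 → y ← -1.400000 + 0.54·0.750000 = -0.995000
t=0.540000, y=-0.995000: f=0.311654 → y ← -0.995000 + 0.54·0.311654 = -0.826707
t=1.080000, y=-0.826707: f=0.008806 → y ← -0.826707 + 0.54·0.008806 = -0.821952
t=1.620000, y=-0.821952: f=-0.233001 → y ← -0.821952 + 0.54·(-0.233001) = -0.947772
y(2.16) ≈ -0.9478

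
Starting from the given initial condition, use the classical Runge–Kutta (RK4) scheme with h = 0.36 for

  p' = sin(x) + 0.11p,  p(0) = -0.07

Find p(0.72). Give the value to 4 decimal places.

RK4: k1 = f(x_n, p_n); k2 = f(x_n + h/2, p_n + (h/2)·k1); k3 = f(x_n + h/2, p_n + (h/2)·k2); k4 = f(x_n + h, p_n + h·k3); p_{n+1} = p_n + (h/6)·(k1 + 2k2 + 2k3 + k4).
x=0.000000, p=-0.070000:
  k1 = f(0.000000, -0.070000) = -0.007700
  k2 = f(0.180000, -0.071386) = 0.171177
  k3 = f(0.180000, -0.039188) = 0.174719
  k4 = f(0.360000, -0.007101) = 0.351493
  p ← -0.070000 + (0.36/6)·(k1 + 2k2 + 2k3 + k4) = -0.007865
x=0.360000, p=-0.007865:
  k1 = f(0.360000, -0.007865) = 0.351409
  k2 = f(0.540000, 0.055389) = 0.520229
  k3 = f(0.540000, 0.085776) = 0.523571
  k4 = f(0.720000, 0.180621) = 0.679253
  p ← -0.007865 + (0.36/6)·(k1 + 2k2 + 2k3 + k4) = 0.179231
p(0.72) ≈ 0.1792

0.1792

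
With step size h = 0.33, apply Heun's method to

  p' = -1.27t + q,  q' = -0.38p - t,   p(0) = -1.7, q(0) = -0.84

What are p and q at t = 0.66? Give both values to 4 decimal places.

Heun on (p,q): k1 = f(t_n, state_n); k2 = f(t_n + h, state_n + h·k1); state_{n+1} = state_n + (h/2)·(k1 + k2).
0.000000: (-1.700000, -0.840000)
  k1 = (-0.840000, 0.646000)
  predictor → (-1.977200, -0.626820)
  k2 = (-1.045920, 0.421336)
  → (-2.011177, -0.663890)
0.330000: (-2.011177, -0.663890)
  k1 = (-1.082990, 0.434247)
  predictor → (-2.368563, -0.520588)
  k2 = (-1.358788, 0.240054)
  → (-2.414070, -0.552630)
(p(0.66), q(0.66)) ≈ (-2.4141, -0.5526)

-2.4141, -0.5526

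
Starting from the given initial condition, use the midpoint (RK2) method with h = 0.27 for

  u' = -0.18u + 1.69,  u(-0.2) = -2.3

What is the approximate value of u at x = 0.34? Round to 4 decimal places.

-1.2177

Midpoint: k1 = f(x_n, u_n); k2 = f(x_n + h/2, u_n + (h/2)·k1); u_{n+1} = u_n + h·k2.
x=-0.200000, u=-2.300000:
  k1 = f(-0.200000, -2.300000) = 2.104000
  k2 = f(-0.065000, -2.015960) = 2.052873
  u ← -2.300000 + 0.27·2.052873 = -1.745724
x=0.070000, u=-1.745724:
  k1 = f(0.070000, -1.745724) = 2.004230
  k2 = f(0.205000, -1.475153) = 1.955528
  u ← -1.745724 + 0.27·1.955528 = -1.217732
u(0.34) ≈ -1.2177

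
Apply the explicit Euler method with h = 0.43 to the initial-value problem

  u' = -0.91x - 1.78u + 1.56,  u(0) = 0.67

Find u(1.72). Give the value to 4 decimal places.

0.2828

Euler: u_{n+1} = u_n + h·f(x_n, u_n).
x=0.000000, u=0.670000: f=0.367400 → u ← 0.670000 + 0.43·0.367400 = 0.827982
x=0.430000, u=0.827982: f=-0.305108 → u ← 0.827982 + 0.43·(-0.305108) = 0.696786
x=0.860000, u=0.696786: f=-0.462878 → u ← 0.696786 + 0.43·(-0.462878) = 0.497748
x=1.290000, u=0.497748: f=-0.499891 → u ← 0.497748 + 0.43·(-0.499891) = 0.282795
u(1.72) ≈ 0.2828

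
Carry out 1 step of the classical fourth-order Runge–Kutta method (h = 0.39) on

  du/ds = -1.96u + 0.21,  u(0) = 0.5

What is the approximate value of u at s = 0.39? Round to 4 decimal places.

RK4: k1 = f(s_n, u_n); k2 = f(s_n + h/2, u_n + (h/2)·k1); k3 = f(s_n + h/2, u_n + (h/2)·k2); k4 = f(s_n + h, u_n + h·k3); u_{n+1} = u_n + (h/6)·(k1 + 2k2 + 2k3 + k4).
s=0.000000, u=0.500000:
  k1 = f(0.000000, 0.500000) = -0.770000
  k2 = f(0.195000, 0.349850) = -0.475706
  k3 = f(0.195000, 0.407237) = -0.588185
  k4 = f(0.390000, 0.270608) = -0.320391
  u ← 0.500000 + (0.39/6)·(k1 + 2k2 + 2k3 + k4) = 0.290819
u(0.39) ≈ 0.2908

0.2908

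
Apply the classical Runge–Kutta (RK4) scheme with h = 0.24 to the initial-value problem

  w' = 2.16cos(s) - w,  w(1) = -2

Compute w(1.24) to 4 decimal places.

RK4: k1 = f(s_n, w_n); k2 = f(s_n + h/2, w_n + (h/2)·k1); k3 = f(s_n + h/2, w_n + (h/2)·k2); k4 = f(s_n + h, w_n + h·k3); w_{n+1} = w_n + (h/6)·(k1 + 2k2 + 2k3 + k4).
s=1.000000, w=-2.000000:
  k1 = f(1.000000, -2.000000) = 3.167053
  k2 = f(1.120000, -1.619954) = 2.561028
  k3 = f(1.120000, -1.692677) = 2.633751
  k4 = f(1.240000, -1.367900) = 2.069460
  w ← -2.000000 + (0.24/6)·(k1 + 2k2 + 2k3 + k4) = -1.374957
w(1.24) ≈ -1.3750

-1.3750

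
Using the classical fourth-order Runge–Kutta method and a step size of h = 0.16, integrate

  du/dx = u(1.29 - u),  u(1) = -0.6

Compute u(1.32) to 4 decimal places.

RK4: k1 = f(x_n, u_n); k2 = f(x_n + h/2, u_n + (h/2)·k1); k3 = f(x_n + h/2, u_n + (h/2)·k2); k4 = f(x_n + h, u_n + h·k3); u_{n+1} = u_n + (h/6)·(k1 + 2k2 + 2k3 + k4).
x=1.000000, u=-0.600000:
  k1 = f(1.000000, -0.600000) = -1.134000
  k2 = f(1.080000, -0.690720) = -1.368123
  k3 = f(1.080000, -0.709450) = -1.418509
  k4 = f(1.160000, -0.826961) = -1.750646
  u ← -0.600000 + (0.16/6)·(k1 + 2k2 + 2k3 + k4) = -0.825544
x=1.160000, u=-0.825544:
  k1 = f(1.160000, -0.825544) = -1.746475
  k2 = f(1.240000, -0.965262) = -2.176920
  k3 = f(1.240000, -0.999698) = -2.289006
  k4 = f(1.320000, -1.191785) = -2.957755
  u ← -0.825544 + (0.16/6)·(k1 + 2k2 + 2k3 + k4) = -1.189173
u(1.32) ≈ -1.1892

-1.1892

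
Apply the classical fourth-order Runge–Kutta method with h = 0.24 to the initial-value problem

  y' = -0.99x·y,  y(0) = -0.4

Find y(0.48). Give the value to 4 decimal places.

RK4: k1 = f(x_n, y_n); k2 = f(x_n + h/2, y_n + (h/2)·k1); k3 = f(x_n + h/2, y_n + (h/2)·k2); k4 = f(x_n + h, y_n + h·k3); y_{n+1} = y_n + (h/6)·(k1 + 2k2 + 2k3 + k4).
x=0.000000, y=-0.400000:
  k1 = f(0.000000, -0.400000) = 0.000000
  k2 = f(0.120000, -0.400000) = 0.047520
  k3 = f(0.120000, -0.394298) = 0.046843
  k4 = f(0.240000, -0.388758) = 0.092369
  y ← -0.400000 + (0.24/6)·(k1 + 2k2 + 2k3 + k4) = -0.388756
x=0.240000, y=-0.388756:
  k1 = f(0.240000, -0.388756) = 0.092368
  k2 = f(0.360000, -0.377672) = 0.134602
  k3 = f(0.360000, -0.372604) = 0.132796
  k4 = f(0.480000, -0.356885) = 0.169592
  y ← -0.388756 + (0.24/6)·(k1 + 2k2 + 2k3 + k4) = -0.356886
y(0.48) ≈ -0.3569

-0.3569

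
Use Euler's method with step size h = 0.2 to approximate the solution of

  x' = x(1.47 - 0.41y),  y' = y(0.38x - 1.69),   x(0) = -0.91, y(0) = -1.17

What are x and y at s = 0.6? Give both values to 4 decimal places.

-2.2660, -0.2089

Euler on (x,y): x_{n+1} = x_n + h·x', y_{n+1} = y_n + h·y'.
0.000000: (-0.910000, -1.170000); f=(-1.774227, 2.381886) → (-1.264845, -0.693623)
0.200000: (-1.264845, -0.693623); f=(-2.219026, 1.505606) → (-1.708651, -0.392502)
0.400000: (-1.708651, -0.392502); f=(-2.786682, 0.918174) → (-2.265987, -0.208867)
(x(0.6), y(0.6)) ≈ (-2.2660, -0.2089)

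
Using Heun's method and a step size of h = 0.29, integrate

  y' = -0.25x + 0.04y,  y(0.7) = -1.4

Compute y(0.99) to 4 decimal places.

-1.4779

Heun: k1 = f(x_n, y_n); k2 = f(x_n + h, y_n + h·k1); y_{n+1} = y_n + (h/2)·(k1 + k2).
x=0.700000, y=-1.400000:
  k1 = f(0.700000, -1.400000) = -0.231000
  k2 = f(0.990000, -1.466990) = -0.306180
  y ← -1.400000 + (0.29/2)·(-0.231000 + (-0.306180)) = -1.477891
y(0.99) ≈ -1.4779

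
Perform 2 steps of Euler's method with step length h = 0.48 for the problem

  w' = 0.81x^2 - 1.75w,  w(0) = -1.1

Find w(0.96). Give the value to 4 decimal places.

0.0614

Euler: w_{n+1} = w_n + h·f(x_n, w_n).
x=0.000000, w=-1.100000: f=1.925000 → w ← -1.100000 + 0.48·1.925000 = -0.176000
x=0.480000, w=-0.176000: f=0.494624 → w ← -0.176000 + 0.48·0.494624 = 0.061420
w(0.96) ≈ 0.0614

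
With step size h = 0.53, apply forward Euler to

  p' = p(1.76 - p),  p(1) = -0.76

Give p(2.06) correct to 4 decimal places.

Euler: p_{n+1} = p_n + h·f(x_n, p_n).
x=1.000000, p=-0.760000: f=-1.915200 → p ← -0.760000 + 0.53·(-1.915200) = -1.775056
x=1.530000, p=-1.775056: f=-6.274922 → p ← -1.775056 + 0.53·(-6.274922) = -5.100765
p(2.06) ≈ -5.1008

-5.1008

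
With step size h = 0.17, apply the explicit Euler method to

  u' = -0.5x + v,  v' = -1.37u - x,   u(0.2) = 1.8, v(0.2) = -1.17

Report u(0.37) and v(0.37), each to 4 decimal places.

Euler on (u,v): u_{n+1} = u_n + h·u', v_{n+1} = v_n + h·v'.
0.200000: (1.800000, -1.170000); f=(-1.270000, -2.666000) → (1.584100, -1.623220)
(u(0.37), v(0.37)) ≈ (1.5841, -1.6232)

1.5841, -1.6232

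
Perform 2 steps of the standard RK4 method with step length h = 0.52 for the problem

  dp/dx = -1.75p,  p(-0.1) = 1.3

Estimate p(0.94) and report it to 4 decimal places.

RK4: k1 = f(x_n, p_n); k2 = f(x_n + h/2, p_n + (h/2)·k1); k3 = f(x_n + h/2, p_n + (h/2)·k2); k4 = f(x_n + h, p_n + h·k3); p_{n+1} = p_n + (h/6)·(k1 + 2k2 + 2k3 + k4).
x=-0.100000, p=1.300000:
  k1 = f(-0.100000, 1.300000) = -2.275000
  k2 = f(0.160000, 0.708500) = -1.239875
  k3 = f(0.160000, 0.977633) = -1.710857
  k4 = f(0.420000, 0.410354) = -0.718120
  p ← 1.300000 + (0.52/6)·(k1 + 2k2 + 2k3 + k4) = 0.529136
x=0.420000, p=0.529136:
  k1 = f(0.420000, 0.529136) = -0.925988
  k2 = f(0.680000, 0.288379) = -0.504664
  k3 = f(0.680000, 0.397924) = -0.696366
  k4 = f(0.940000, 0.167026) = -0.292295
  p ← 0.529136 + (0.52/6)·(k1 + 2k2 + 2k3 + k4) = 0.215373
p(0.94) ≈ 0.2154

0.2154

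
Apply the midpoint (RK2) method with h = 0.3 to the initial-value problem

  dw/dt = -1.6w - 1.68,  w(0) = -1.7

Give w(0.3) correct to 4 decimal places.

Midpoint: k1 = f(t_n, w_n); k2 = f(t_n + h/2, w_n + (h/2)·k1); w_{n+1} = w_n + h·k2.
t=0.000000, w=-1.700000:
  k1 = f(0.000000, -1.700000) = 1.040000
  k2 = f(0.150000, -1.544000) = 0.790400
  w ← -1.700000 + 0.3·0.790400 = -1.462880
w(0.3) ≈ -1.4629

-1.4629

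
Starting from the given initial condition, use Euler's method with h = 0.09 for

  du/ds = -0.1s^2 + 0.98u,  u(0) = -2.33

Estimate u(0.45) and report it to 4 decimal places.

-3.5578

Euler: u_{n+1} = u_n + h·f(s_n, u_n).
s=0.000000, u=-2.330000: f=-2.283400 → u ← -2.330000 + 0.09·(-2.283400) = -2.535506
s=0.090000, u=-2.535506: f=-2.485606 → u ← -2.535506 + 0.09·(-2.485606) = -2.759211
s=0.180000, u=-2.759211: f=-2.707266 → u ← -2.759211 + 0.09·(-2.707266) = -3.002864
s=0.270000, u=-3.002864: f=-2.950097 → u ← -3.002864 + 0.09·(-2.950097) = -3.268373
s=0.360000, u=-3.268373: f=-3.215966 → u ← -3.268373 + 0.09·(-3.215966) = -3.557810
u(0.45) ≈ -3.5578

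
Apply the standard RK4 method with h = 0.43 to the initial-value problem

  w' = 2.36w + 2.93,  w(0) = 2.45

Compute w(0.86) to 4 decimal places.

26.6366

RK4: k1 = f(t_n, w_n); k2 = f(t_n + h/2, w_n + (h/2)·k1); k3 = f(t_n + h/2, w_n + (h/2)·k2); k4 = f(t_n + h, w_n + h·k3); w_{n+1} = w_n + (h/6)·(k1 + 2k2 + 2k3 + k4).
t=0.000000, w=2.450000:
  k1 = f(0.000000, 2.450000) = 8.712000
  k2 = f(0.215000, 4.323080) = 13.132469
  k3 = f(0.215000, 5.273481) = 15.375415
  k4 = f(0.430000, 9.061428) = 24.314971
  w ← 2.450000 + (0.43/6)·(k1 + 2k2 + 2k3 + k4) = 8.903063
t=0.430000, w=8.903063:
  k1 = f(0.430000, 8.903063) = 23.941228
  k2 = f(0.645000, 14.050427) = 36.089008
  k3 = f(0.645000, 16.662200) = 42.252791
  k4 = f(0.860000, 27.071763) = 66.819361
  w ← 8.903063 + (0.43/6)·(k1 + 2k2 + 2k3 + k4) = 26.636563
w(0.86) ≈ 26.6366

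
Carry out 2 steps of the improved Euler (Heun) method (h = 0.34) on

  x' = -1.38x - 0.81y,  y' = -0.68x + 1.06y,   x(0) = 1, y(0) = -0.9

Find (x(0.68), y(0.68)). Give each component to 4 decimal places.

1.0087, -2.4279

Heun on (x,y): k1 = f(t_n, state_n); k2 = f(t_n + h, state_n + h·k1); state_{n+1} = state_n + (h/2)·(k1 + k2).
0.000000: (1.000000, -0.900000)
  k1 = (-0.651000, -1.634000)
  predictor → (0.778660, -1.455560)
  k2 = (0.104453, -2.072382)
  → (0.907087, -1.530085)
0.340000: (0.907087, -1.530085)
  k1 = (-0.012411, -2.238709)
  predictor → (0.902867, -2.291246)
  k2 = (0.609953, -3.042671)
  → (1.008669, -2.427920)
(x(0.68), y(0.68)) ≈ (1.0087, -2.4279)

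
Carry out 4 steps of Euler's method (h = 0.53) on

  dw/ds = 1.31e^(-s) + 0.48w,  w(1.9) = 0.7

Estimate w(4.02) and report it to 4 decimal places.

2.1006

Euler: w_{n+1} = w_n + h·f(s_n, w_n).
s=1.900000, w=0.700000: f=0.531935 → w ← 0.700000 + 0.53·0.531935 = 0.981925
s=2.430000, w=0.981925: f=0.586652 → w ← 0.981925 + 0.53·0.586652 = 1.292851
s=2.960000, w=1.292851: f=0.688451 → w ← 1.292851 + 0.53·0.688451 = 1.657731
s=3.490000, w=1.657731: f=0.835667 → w ← 1.657731 + 0.53·0.835667 = 2.100634
w(4.02) ≈ 2.1006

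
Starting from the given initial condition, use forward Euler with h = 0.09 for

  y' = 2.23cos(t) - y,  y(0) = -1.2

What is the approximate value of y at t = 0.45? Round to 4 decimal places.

Euler: y_{n+1} = y_n + h·f(t_n, y_n).
t=0.000000, y=-1.200000: f=3.430000 → y ← -1.200000 + 0.09·3.430000 = -0.891300
t=0.090000, y=-0.891300: f=3.112275 → y ← -0.891300 + 0.09·3.112275 = -0.611195
t=0.180000, y=-0.611195: f=2.805167 → y ← -0.611195 + 0.09·2.805167 = -0.358730
t=0.270000, y=-0.358730: f=2.507939 → y ← -0.358730 + 0.09·2.507939 = -0.133016
t=0.360000, y=-0.133016: f=2.220066 → y ← -0.133016 + 0.09·2.220066 = 0.066790
y(0.45) ≈ 0.0668

0.0668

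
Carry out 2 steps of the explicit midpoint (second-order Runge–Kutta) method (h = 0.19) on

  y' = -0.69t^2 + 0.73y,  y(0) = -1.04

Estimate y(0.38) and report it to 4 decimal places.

Midpoint: k1 = f(t_n, y_n); k2 = f(t_n + h/2, y_n + (h/2)·k1); y_{n+1} = y_n + h·k2.
t=0.000000, y=-1.040000:
  k1 = f(0.000000, -1.040000) = -0.759200
  k2 = f(0.095000, -1.112124) = -0.818078
  y ← -1.040000 + 0.19·(-0.818078) = -1.195435
t=0.190000, y=-1.195435:
  k1 = f(0.190000, -1.195435) = -0.897576
  k2 = f(0.285000, -1.280705) = -0.990960
  y ← -1.195435 + 0.19·(-0.990960) = -1.383717
y(0.38) ≈ -1.3837

-1.3837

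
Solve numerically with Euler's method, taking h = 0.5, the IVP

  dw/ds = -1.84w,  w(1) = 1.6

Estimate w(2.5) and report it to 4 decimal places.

0.0008

Euler: w_{n+1} = w_n + h·f(s_n, w_n).
s=1.000000, w=1.600000: f=-2.944000 → w ← 1.600000 + 0.5·(-2.944000) = 0.128000
s=1.500000, w=0.128000: f=-0.235520 → w ← 0.128000 + 0.5·(-0.235520) = 0.010240
s=2.000000, w=0.010240: f=-0.018842 → w ← 0.010240 + 0.5·(-0.018842) = 0.000819
w(2.5) ≈ 0.0008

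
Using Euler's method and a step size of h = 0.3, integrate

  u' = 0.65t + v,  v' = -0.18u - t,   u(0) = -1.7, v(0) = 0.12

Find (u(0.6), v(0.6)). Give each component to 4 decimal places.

Euler on (u,v): u_{n+1} = u_n + h·u', v_{n+1} = v_n + h·v'.
0.000000: (-1.700000, 0.120000); f=(0.120000, 0.306000) → (-1.664000, 0.211800)
0.300000: (-1.664000, 0.211800); f=(0.406800, -0.000480) → (-1.541960, 0.211656)
(u(0.6), v(0.6)) ≈ (-1.5420, 0.2117)

-1.5420, 0.2117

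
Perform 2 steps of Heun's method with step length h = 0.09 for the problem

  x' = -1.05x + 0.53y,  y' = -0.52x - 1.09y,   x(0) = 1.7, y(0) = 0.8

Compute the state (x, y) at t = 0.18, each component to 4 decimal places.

Heun on (x,y): k1 = f(t_n, state_n); k2 = f(t_n + h, state_n + h·k1); state_{n+1} = state_n + (h/2)·(k1 + k2).
0.000000: (1.700000, 0.800000)
  k1 = (-1.361000, -1.756000)
  predictor → (1.577510, 0.641960)
  k2 = (-1.316147, -1.520042)
  → (1.579528, 0.652578)
0.090000: (1.579528, 0.652578)
  k1 = (-1.312638, -1.532665)
  predictor → (1.461391, 0.514638)
  k2 = (-1.261702, -1.320879)
  → (1.463683, 0.524169)
(x(0.18), y(0.18)) ≈ (1.4637, 0.5242)

1.4637, 0.5242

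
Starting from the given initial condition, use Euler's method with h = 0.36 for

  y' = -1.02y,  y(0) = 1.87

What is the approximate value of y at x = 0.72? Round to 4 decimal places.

Euler: y_{n+1} = y_n + h·f(x_n, y_n).
x=0.000000, y=1.870000: f=-1.907400 → y ← 1.870000 + 0.36·(-1.907400) = 1.183336
x=0.360000, y=1.183336: f=-1.207003 → y ← 1.183336 + 0.36·(-1.207003) = 0.748815
y(0.72) ≈ 0.7488

0.7488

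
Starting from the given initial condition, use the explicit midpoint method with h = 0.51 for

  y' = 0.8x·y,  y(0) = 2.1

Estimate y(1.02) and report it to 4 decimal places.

3.1174

Midpoint: k1 = f(x_n, y_n); k2 = f(x_n + h/2, y_n + (h/2)·k1); y_{n+1} = y_n + h·k2.
x=0.000000, y=2.100000:
  k1 = f(0.000000, 2.100000) = 0.000000
  k2 = f(0.255000, 2.100000) = 0.428400
  y ← 2.100000 + 0.51·0.428400 = 2.318484
x=0.510000, y=2.318484:
  k1 = f(0.510000, 2.318484) = 0.945941
  k2 = f(0.765000, 2.559699) = 1.566536
  y ← 2.318484 + 0.51·1.566536 = 3.117417
y(1.02) ≈ 3.1174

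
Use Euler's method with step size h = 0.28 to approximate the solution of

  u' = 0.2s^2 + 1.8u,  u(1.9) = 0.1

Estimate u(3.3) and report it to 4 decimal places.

Euler: u_{n+1} = u_n + h·f(s_n, u_n).
s=1.900000, u=0.100000: f=0.902000 → u ← 0.100000 + 0.28·0.902000 = 0.352560
s=2.180000, u=0.352560: f=1.585088 → u ← 0.352560 + 0.28·1.585088 = 0.796385
s=2.460000, u=0.796385: f=2.643812 → u ← 0.796385 + 0.28·2.643812 = 1.536652
s=2.740000, u=1.536652: f=4.267494 → u ← 1.536652 + 0.28·4.267494 = 2.731550
s=3.020000, u=2.731550: f=6.740871 → u ← 2.731550 + 0.28·6.740871 = 4.618994
u(3.3) ≈ 4.6190

4.6190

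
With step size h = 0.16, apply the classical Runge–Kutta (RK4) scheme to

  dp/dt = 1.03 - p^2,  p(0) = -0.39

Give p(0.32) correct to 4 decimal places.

RK4: k1 = f(t_n, p_n); k2 = f(t_n + h/2, p_n + (h/2)·k1); k3 = f(t_n + h/2, p_n + (h/2)·k2); k4 = f(t_n + h, p_n + h·k3); p_{n+1} = p_n + (h/6)·(k1 + 2k2 + 2k3 + k4).
t=0.000000, p=-0.390000:
  k1 = f(0.000000, -0.390000) = 0.877900
  k2 = f(0.080000, -0.319768) = 0.927748
  k3 = f(0.080000, -0.315780) = 0.930283
  k4 = f(0.160000, -0.241155) = 0.971844
  p ← -0.390000 + (0.16/6)·(k1 + 2k2 + 2k3 + k4) = -0.241578
t=0.160000, p=-0.241578:
  k1 = f(0.160000, -0.241578) = 0.971640
  k2 = f(0.240000, -0.163847) = 1.003154
  k3 = f(0.240000, -0.161326) = 1.003974
  k4 = f(0.320000, -0.080943) = 1.023448
  p ← -0.241578 + (0.16/6)·(k1 + 2k2 + 2k3 + k4) = -0.081329
p(0.32) ≈ -0.0813

-0.0813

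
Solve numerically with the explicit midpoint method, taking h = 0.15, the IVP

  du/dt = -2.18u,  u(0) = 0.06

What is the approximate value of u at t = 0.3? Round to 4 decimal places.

Midpoint: k1 = f(t_n, u_n); k2 = f(t_n + h/2, u_n + (h/2)·k1); u_{n+1} = u_n + h·k2.
t=0.000000, u=0.060000:
  k1 = f(0.000000, 0.060000) = -0.130800
  k2 = f(0.075000, 0.050190) = -0.109414
  u ← 0.060000 + 0.15·(-0.109414) = 0.043588
t=0.150000, u=0.043588:
  k1 = f(0.150000, 0.043588) = -0.095022
  k2 = f(0.225000, 0.036461) = -0.079486
  u ← 0.043588 + 0.15·(-0.079486) = 0.031665
u(0.3) ≈ 0.0317

0.0317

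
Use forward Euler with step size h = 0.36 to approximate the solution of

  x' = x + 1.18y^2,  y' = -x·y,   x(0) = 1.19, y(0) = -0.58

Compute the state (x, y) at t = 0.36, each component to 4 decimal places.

Euler on (x,y): x_{n+1} = x_n + h·x', y_{n+1} = y_n + h·y'.
0.000000: (1.190000, -0.580000); f=(1.586952, 0.690200) → (1.761303, -0.331528)
(x(0.36), y(0.36)) ≈ (1.7613, -0.3315)

1.7613, -0.3315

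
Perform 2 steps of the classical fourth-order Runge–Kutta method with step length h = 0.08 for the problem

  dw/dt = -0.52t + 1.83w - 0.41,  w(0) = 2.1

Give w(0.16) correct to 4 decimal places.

2.7308

RK4: k1 = f(t_n, w_n); k2 = f(t_n + h/2, w_n + (h/2)·k1); k3 = f(t_n + h/2, w_n + (h/2)·k2); k4 = f(t_n + h, w_n + h·k3); w_{n+1} = w_n + (h/6)·(k1 + 2k2 + 2k3 + k4).
t=0.000000, w=2.100000:
  k1 = f(0.000000, 2.100000) = 3.433000
  k2 = f(0.040000, 2.237320) = 3.663496
  k3 = f(0.040000, 2.246540) = 3.680368
  k4 = f(0.080000, 2.394429) = 3.930206
  w ← 2.100000 + (0.08/6)·(k1 + 2k2 + 2k3 + k4) = 2.394012
t=0.080000, w=2.394012:
  k1 = f(0.080000, 2.394012) = 3.929443
  k2 = f(0.120000, 2.551190) = 4.196278
  k3 = f(0.120000, 2.561864) = 4.215810
  k4 = f(0.160000, 2.731277) = 4.505037
  w ← 2.394012 + (0.08/6)·(k1 + 2k2 + 2k3 + k4) = 2.730795
w(0.16) ≈ 2.7308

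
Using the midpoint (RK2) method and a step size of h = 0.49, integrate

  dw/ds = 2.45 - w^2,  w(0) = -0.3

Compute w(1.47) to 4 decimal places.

1.3996

Midpoint: k1 = f(s_n, w_n); k2 = f(s_n + h/2, w_n + (h/2)·k1); w_{n+1} = w_n + h·k2.
s=0.000000, w=-0.300000:
  k1 = f(0.000000, -0.300000) = 2.360000
  k2 = f(0.245000, 0.278200) = 2.372605
  w ← -0.300000 + 0.49·2.372605 = 0.862576
s=0.490000, w=0.862576:
  k1 = f(0.490000, 0.862576) = 1.705962
  k2 = f(0.735000, 1.280537) = 0.810225
  w ← 0.862576 + 0.49·0.810225 = 1.259587
s=0.980000, w=1.259587:
  k1 = f(0.980000, 1.259587) = 0.863442
  k2 = f(1.225000, 1.471130) = 0.285777
  w ← 1.259587 + 0.49·0.285777 = 1.399617
w(1.47) ≈ 1.3996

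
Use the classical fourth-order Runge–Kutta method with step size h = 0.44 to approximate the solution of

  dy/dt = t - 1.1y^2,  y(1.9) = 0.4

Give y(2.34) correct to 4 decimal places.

1.0439

RK4: k1 = f(t_n, y_n); k2 = f(t_n + h/2, y_n + (h/2)·k1); k3 = f(t_n + h/2, y_n + (h/2)·k2); k4 = f(t_n + h, y_n + h·k3); y_{n+1} = y_n + (h/6)·(k1 + 2k2 + 2k3 + k4).
t=1.900000, y=0.400000:
  k1 = f(1.900000, 0.400000) = 1.724000
  k2 = f(2.120000, 0.779280) = 1.451995
  k3 = f(2.120000, 0.719439) = 1.550648
  k4 = f(2.340000, 1.082285) = 1.051524
  y ← 0.400000 + (0.44/6)·(k1 + 2k2 + 2k3 + k4) = 1.043926
y(2.34) ≈ 1.0439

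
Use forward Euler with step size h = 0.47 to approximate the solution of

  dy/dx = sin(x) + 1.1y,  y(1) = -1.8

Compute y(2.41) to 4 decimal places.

-4.2261

Euler: y_{n+1} = y_n + h·f(x_n, y_n).
x=1.000000, y=-1.800000: f=-1.138529 → y ← -1.800000 + 0.47·(-1.138529) = -2.335109
x=1.470000, y=-2.335109: f=-1.573695 → y ← -2.335109 + 0.47·(-1.573695) = -3.074745
x=1.940000, y=-3.074745: f=-2.449605 → y ← -3.074745 + 0.47·(-2.449605) = -4.226060
y(2.41) ≈ -4.2261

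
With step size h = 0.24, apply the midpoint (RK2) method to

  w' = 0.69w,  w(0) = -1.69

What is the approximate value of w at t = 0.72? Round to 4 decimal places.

-2.7719

Midpoint: k1 = f(t_n, w_n); k2 = f(t_n + h/2, w_n + (h/2)·k1); w_{n+1} = w_n + h·k2.
t=0.000000, w=-1.690000:
  k1 = f(0.000000, -1.690000) = -1.166100
  k2 = f(0.120000, -1.829932) = -1.262653
  w ← -1.690000 + 0.24·(-1.262653) = -1.993037
t=0.240000, w=-1.993037:
  k1 = f(0.240000, -1.993037) = -1.375195
  k2 = f(0.360000, -2.158060) = -1.489062
  w ← -1.993037 + 0.24·(-1.489062) = -2.350412
t=0.480000, w=-2.350412:
  k1 = f(0.480000, -2.350412) = -1.621784
  k2 = f(0.600000, -2.545026) = -1.756068
  w ← -2.350412 + 0.24·(-1.756068) = -2.771868
w(0.72) ≈ -2.7719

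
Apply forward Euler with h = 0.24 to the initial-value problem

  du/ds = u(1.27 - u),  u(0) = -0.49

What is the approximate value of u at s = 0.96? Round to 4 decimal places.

-2.6842

Euler: u_{n+1} = u_n + h·f(s_n, u_n).
s=0.000000, u=-0.490000: f=-0.862400 → u ← -0.490000 + 0.24·(-0.862400) = -0.696976
s=0.240000, u=-0.696976: f=-1.370935 → u ← -0.696976 + 0.24·(-1.370935) = -1.026000
s=0.480000, u=-1.026000: f=-2.355697 → u ← -1.026000 + 0.24·(-2.355697) = -1.591368
s=0.720000, u=-1.591368: f=-4.553489 → u ← -1.591368 + 0.24·(-4.553489) = -2.684205
u(0.96) ≈ -2.6842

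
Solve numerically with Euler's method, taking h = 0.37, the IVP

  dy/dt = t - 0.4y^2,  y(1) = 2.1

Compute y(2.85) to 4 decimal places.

Euler: y_{n+1} = y_n + h·f(t_n, y_n).
t=1.000000, y=2.100000: f=-0.764000 → y ← 2.100000 + 0.37·(-0.764000) = 1.817320
t=1.370000, y=1.817320: f=0.048939 → y ← 1.817320 + 0.37·0.048939 = 1.835428
t=1.740000, y=1.835428: f=0.392482 → y ← 1.835428 + 0.37·0.392482 = 1.980646
t=2.110000, y=1.980646: f=0.540817 → y ← 1.980646 + 0.37·0.540817 = 2.180748
t=2.480000, y=2.180748: f=0.577735 → y ← 2.180748 + 0.37·0.577735 = 2.394510
y(2.85) ≈ 2.3945

2.3945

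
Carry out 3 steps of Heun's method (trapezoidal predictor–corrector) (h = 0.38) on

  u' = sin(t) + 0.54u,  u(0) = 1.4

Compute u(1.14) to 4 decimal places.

3.2825

Heun: k1 = f(t_n, u_n); k2 = f(t_n + h, u_n + h·k1); u_{n+1} = u_n + (h/2)·(k1 + k2).
t=0.000000, u=1.400000:
  k1 = f(0.000000, 1.400000) = 0.756000
  k2 = f(0.380000, 1.687280) = 1.282052
  u ← 1.400000 + (0.38/2)·(0.756000 + 1.282052) = 1.787230
t=0.380000, u=1.787230:
  k1 = f(0.380000, 1.787230) = 1.336025
  k2 = f(0.760000, 2.294919) = 1.928178
  u ← 1.787230 + (0.38/2)·(1.336025 + 1.928178) = 2.407428
t=0.760000, u=2.407428:
  k1 = f(0.760000, 2.407428) = 1.988933
  k2 = f(1.140000, 3.163223) = 2.616774
  u ← 2.407428 + (0.38/2)·(1.988933 + 2.616774) = 3.282512
u(1.14) ≈ 3.2825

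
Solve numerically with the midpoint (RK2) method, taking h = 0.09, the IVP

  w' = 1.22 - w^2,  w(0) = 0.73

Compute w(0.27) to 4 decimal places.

0.8808

Midpoint: k1 = f(t_n, w_n); k2 = f(t_n + h/2, w_n + (h/2)·k1); w_{n+1} = w_n + h·k2.
t=0.000000, w=0.730000:
  k1 = f(0.000000, 0.730000) = 0.687100
  k2 = f(0.045000, 0.760919) = 0.641002
  w ← 0.730000 + 0.09·0.641002 = 0.787690
t=0.090000, w=0.787690:
  k1 = f(0.090000, 0.787690) = 0.599544
  k2 = f(0.135000, 0.814670) = 0.556313
  w ← 0.787690 + 0.09·0.556313 = 0.837758
t=0.180000, w=0.837758:
  k1 = f(0.180000, 0.837758) = 0.518161
  k2 = f(0.225000, 0.861076) = 0.478549
  w ← 0.837758 + 0.09·0.478549 = 0.880828
w(0.27) ≈ 0.8808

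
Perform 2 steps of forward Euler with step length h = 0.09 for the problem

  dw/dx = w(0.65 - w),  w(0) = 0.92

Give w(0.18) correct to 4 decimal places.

0.8776

Euler: w_{n+1} = w_n + h·f(x_n, w_n).
x=0.000000, w=0.920000: f=-0.248400 → w ← 0.920000 + 0.09·(-0.248400) = 0.897644
x=0.090000, w=0.897644: f=-0.222296 → w ← 0.897644 + 0.09·(-0.222296) = 0.877637
w(0.18) ≈ 0.8776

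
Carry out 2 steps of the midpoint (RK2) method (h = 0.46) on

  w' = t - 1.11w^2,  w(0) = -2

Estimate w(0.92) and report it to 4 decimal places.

Midpoint: k1 = f(t_n, w_n); k2 = f(t_n + h/2, w_n + (h/2)·k1); w_{n+1} = w_n + h·k2.
t=0.000000, w=-2.000000:
  k1 = f(0.000000, -2.000000) = -4.440000
  k2 = f(0.230000, -3.021200) = -9.901691
  w ← -2.000000 + 0.46·(-9.901691) = -6.554778
t=0.460000, w=-6.554778:
  k1 = f(0.460000, -6.554778) = -47.231274
  k2 = f(0.690000, -17.417971) = -336.068139
  w ← -6.554778 + 0.46·(-336.068139) = -161.146122
w(0.92) ≈ -161.1461

-161.1461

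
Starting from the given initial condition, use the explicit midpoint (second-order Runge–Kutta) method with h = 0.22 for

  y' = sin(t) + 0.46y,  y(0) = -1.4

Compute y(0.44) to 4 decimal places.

-1.6131

Midpoint: k1 = f(t_n, y_n); k2 = f(t_n + h/2, y_n + (h/2)·k1); y_{n+1} = y_n + h·k2.
t=0.000000, y=-1.400000:
  k1 = f(0.000000, -1.400000) = -0.644000
  k2 = f(0.110000, -1.470840) = -0.566808
  y ← -1.400000 + 0.22·(-0.566808) = -1.524698
t=0.220000, y=-1.524698:
  k1 = f(0.220000, -1.524698) = -0.483131
  k2 = f(0.330000, -1.577842) = -0.401764
  y ← -1.524698 + 0.22·(-0.401764) = -1.613086
y(0.44) ≈ -1.6131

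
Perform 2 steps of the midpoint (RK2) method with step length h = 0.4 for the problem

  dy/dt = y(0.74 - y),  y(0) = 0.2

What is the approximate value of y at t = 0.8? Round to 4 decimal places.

Midpoint: k1 = f(t_n, y_n); k2 = f(t_n + h/2, y_n + (h/2)·k1); y_{n+1} = y_n + h·k2.
t=0.000000, y=0.200000:
  k1 = f(0.000000, 0.200000) = 0.108000
  k2 = f(0.200000, 0.221600) = 0.114877
  y ← 0.200000 + 0.4·0.114877 = 0.245951
t=0.400000, y=0.245951:
  k1 = f(0.400000, 0.245951) = 0.121512
  k2 = f(0.600000, 0.270253) = 0.126951
  y ← 0.245951 + 0.4·0.126951 = 0.296731
y(0.8) ≈ 0.2967

0.2967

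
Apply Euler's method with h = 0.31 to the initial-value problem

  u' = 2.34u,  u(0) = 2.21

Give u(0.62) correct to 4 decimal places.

6.5792

Euler: u_{n+1} = u_n + h·f(t_n, u_n).
t=0.000000, u=2.210000: f=5.171400 → u ← 2.210000 + 0.31·5.171400 = 3.813134
t=0.310000, u=3.813134: f=8.922734 → u ← 3.813134 + 0.31·8.922734 = 6.579181
u(0.62) ≈ 6.5792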